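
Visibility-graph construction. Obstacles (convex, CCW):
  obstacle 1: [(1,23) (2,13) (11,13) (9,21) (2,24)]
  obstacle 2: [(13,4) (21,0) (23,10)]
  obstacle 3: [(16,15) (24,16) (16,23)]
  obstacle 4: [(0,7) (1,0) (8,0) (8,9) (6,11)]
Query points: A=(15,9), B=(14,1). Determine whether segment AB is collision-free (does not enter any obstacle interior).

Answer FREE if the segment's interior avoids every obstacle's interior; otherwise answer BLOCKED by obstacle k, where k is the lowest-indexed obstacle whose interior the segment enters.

Obstacle 1 [(1,23) (2,13) (11,13) (9,21) (2,24)]:
  edge (1,23)–(2,13): clear
  edge (2,13)–(11,13): clear
  edge (11,13)–(9,21): clear
  edge (9,21)–(2,24): clear
  edge (2,24)–(1,23): clear
  midpoint (29/2,5) outside
  → clear
Obstacle 2 [(13,4) (21,0) (23,10)]:
  edge (13,4)–(21,0): crosses AB
  edge (21,0)–(23,10): clear
  edge (23,10)–(13,4): crosses AB
  → BLOCKED
Obstacle 3 [(16,15) (24,16) (16,23)]:
  edge (16,15)–(24,16): clear
  edge (24,16)–(16,23): clear
  edge (16,23)–(16,15): clear
  midpoint (29/2,5) outside
  → clear
Obstacle 4 [(0,7) (1,0) (8,0) (8,9) (6,11)]:
  edge (0,7)–(1,0): clear
  edge (1,0)–(8,0): clear
  edge (8,0)–(8,9): clear
  edge (8,9)–(6,11): clear
  edge (6,11)–(0,7): clear
  midpoint (29/2,5) outside
  → clear

BLOCKED by obstacle 2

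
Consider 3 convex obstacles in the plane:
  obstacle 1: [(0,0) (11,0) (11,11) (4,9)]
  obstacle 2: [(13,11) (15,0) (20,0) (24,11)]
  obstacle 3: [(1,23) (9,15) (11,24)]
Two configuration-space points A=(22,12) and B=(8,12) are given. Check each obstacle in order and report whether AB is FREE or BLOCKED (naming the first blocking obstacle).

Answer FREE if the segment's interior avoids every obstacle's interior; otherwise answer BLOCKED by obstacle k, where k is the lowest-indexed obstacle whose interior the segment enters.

FREE

Obstacle 1 [(0,0) (11,0) (11,11) (4,9)]:
  edge (0,0)–(11,0): clear
  edge (11,0)–(11,11): clear
  edge (11,11)–(4,9): clear
  edge (4,9)–(0,0): clear
  midpoint (15,12) outside
  → clear
Obstacle 2 [(13,11) (15,0) (20,0) (24,11)]:
  edge (13,11)–(15,0): clear
  edge (15,0)–(20,0): clear
  edge (20,0)–(24,11): clear
  edge (24,11)–(13,11): clear
  midpoint (15,12) outside
  → clear
Obstacle 3 [(1,23) (9,15) (11,24)]:
  edge (1,23)–(9,15): clear
  edge (9,15)–(11,24): clear
  edge (11,24)–(1,23): clear
  midpoint (15,12) outside
  → clear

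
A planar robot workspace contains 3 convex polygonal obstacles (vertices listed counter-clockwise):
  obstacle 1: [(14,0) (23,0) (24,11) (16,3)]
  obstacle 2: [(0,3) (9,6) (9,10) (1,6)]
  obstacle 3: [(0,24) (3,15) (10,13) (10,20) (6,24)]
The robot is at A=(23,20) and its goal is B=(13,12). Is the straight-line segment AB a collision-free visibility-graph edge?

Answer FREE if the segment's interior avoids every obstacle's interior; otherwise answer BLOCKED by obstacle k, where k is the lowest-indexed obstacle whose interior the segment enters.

Obstacle 1 [(14,0) (23,0) (24,11) (16,3)]:
  edge (14,0)–(23,0): clear
  edge (23,0)–(24,11): clear
  edge (24,11)–(16,3): clear
  edge (16,3)–(14,0): clear
  midpoint (18,16) outside
  → clear
Obstacle 2 [(0,3) (9,6) (9,10) (1,6)]:
  edge (0,3)–(9,6): clear
  edge (9,6)–(9,10): clear
  edge (9,10)–(1,6): clear
  edge (1,6)–(0,3): clear
  midpoint (18,16) outside
  → clear
Obstacle 3 [(0,24) (3,15) (10,13) (10,20) (6,24)]:
  edge (0,24)–(3,15): clear
  edge (3,15)–(10,13): clear
  edge (10,13)–(10,20): clear
  edge (10,20)–(6,24): clear
  edge (6,24)–(0,24): clear
  midpoint (18,16) outside
  → clear

FREE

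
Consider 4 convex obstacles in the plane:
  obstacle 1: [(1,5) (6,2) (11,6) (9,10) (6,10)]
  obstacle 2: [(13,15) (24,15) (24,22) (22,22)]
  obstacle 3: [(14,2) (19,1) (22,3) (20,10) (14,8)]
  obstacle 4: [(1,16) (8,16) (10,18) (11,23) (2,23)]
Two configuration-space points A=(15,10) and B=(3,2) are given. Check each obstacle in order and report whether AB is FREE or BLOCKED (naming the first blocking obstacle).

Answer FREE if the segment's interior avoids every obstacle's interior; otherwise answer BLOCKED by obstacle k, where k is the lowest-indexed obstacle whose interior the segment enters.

Obstacle 1 [(1,5) (6,2) (11,6) (9,10) (6,10)]:
  edge (1,5)–(6,2): crosses AB
  edge (6,2)–(11,6): clear
  edge (11,6)–(9,10): crosses AB
  edge (9,10)–(6,10): clear
  edge (6,10)–(1,5): clear
  → BLOCKED
Obstacle 2 [(13,15) (24,15) (24,22) (22,22)]:
  edge (13,15)–(24,15): clear
  edge (24,15)–(24,22): clear
  edge (24,22)–(22,22): clear
  edge (22,22)–(13,15): clear
  midpoint (9,6) outside
  → clear
Obstacle 3 [(14,2) (19,1) (22,3) (20,10) (14,8)]:
  edge (14,2)–(19,1): clear
  edge (19,1)–(22,3): clear
  edge (22,3)–(20,10): clear
  edge (20,10)–(14,8): clear
  edge (14,8)–(14,2): clear
  midpoint (9,6) outside
  → clear
Obstacle 4 [(1,16) (8,16) (10,18) (11,23) (2,23)]:
  edge (1,16)–(8,16): clear
  edge (8,16)–(10,18): clear
  edge (10,18)–(11,23): clear
  edge (11,23)–(2,23): clear
  edge (2,23)–(1,16): clear
  midpoint (9,6) outside
  → clear

BLOCKED by obstacle 1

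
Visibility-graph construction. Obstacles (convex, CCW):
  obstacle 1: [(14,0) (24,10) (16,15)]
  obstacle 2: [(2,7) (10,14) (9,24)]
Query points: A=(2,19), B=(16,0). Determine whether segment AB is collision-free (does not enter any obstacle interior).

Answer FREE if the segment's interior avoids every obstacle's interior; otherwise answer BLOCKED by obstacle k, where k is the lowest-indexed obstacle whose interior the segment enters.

Obstacle 1 [(14,0) (24,10) (16,15)]:
  edge (14,0)–(24,10): crosses AB
  edge (24,10)–(16,15): clear
  edge (16,15)–(14,0): crosses AB
  → BLOCKED
Obstacle 2 [(2,7) (10,14) (9,24)]:
  edge (2,7)–(10,14): crosses AB
  edge (10,14)–(9,24): clear
  edge (9,24)–(2,7): crosses AB
  → BLOCKED

BLOCKED by obstacle 1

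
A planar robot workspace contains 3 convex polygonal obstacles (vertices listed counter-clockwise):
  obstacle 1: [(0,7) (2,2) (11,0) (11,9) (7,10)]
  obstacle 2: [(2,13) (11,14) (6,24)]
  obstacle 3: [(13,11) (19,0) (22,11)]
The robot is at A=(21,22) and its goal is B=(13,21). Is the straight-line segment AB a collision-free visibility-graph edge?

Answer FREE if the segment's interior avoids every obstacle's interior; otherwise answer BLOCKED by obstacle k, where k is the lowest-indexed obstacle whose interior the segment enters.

Obstacle 1 [(0,7) (2,2) (11,0) (11,9) (7,10)]:
  edge (0,7)–(2,2): clear
  edge (2,2)–(11,0): clear
  edge (11,0)–(11,9): clear
  edge (11,9)–(7,10): clear
  edge (7,10)–(0,7): clear
  midpoint (17,43/2) outside
  → clear
Obstacle 2 [(2,13) (11,14) (6,24)]:
  edge (2,13)–(11,14): clear
  edge (11,14)–(6,24): clear
  edge (6,24)–(2,13): clear
  midpoint (17,43/2) outside
  → clear
Obstacle 3 [(13,11) (19,0) (22,11)]:
  edge (13,11)–(19,0): clear
  edge (19,0)–(22,11): clear
  edge (22,11)–(13,11): clear
  midpoint (17,43/2) outside
  → clear

FREE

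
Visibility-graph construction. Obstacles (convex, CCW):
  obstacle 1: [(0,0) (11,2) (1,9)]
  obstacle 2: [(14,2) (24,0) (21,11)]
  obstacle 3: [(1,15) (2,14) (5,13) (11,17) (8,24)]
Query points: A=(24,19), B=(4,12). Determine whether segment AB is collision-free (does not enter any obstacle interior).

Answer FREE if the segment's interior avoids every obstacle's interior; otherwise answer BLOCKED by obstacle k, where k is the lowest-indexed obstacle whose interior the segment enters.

Obstacle 1 [(0,0) (11,2) (1,9)]:
  edge (0,0)–(11,2): clear
  edge (11,2)–(1,9): clear
  edge (1,9)–(0,0): clear
  midpoint (14,31/2) outside
  → clear
Obstacle 2 [(14,2) (24,0) (21,11)]:
  edge (14,2)–(24,0): clear
  edge (24,0)–(21,11): clear
  edge (21,11)–(14,2): clear
  midpoint (14,31/2) outside
  → clear
Obstacle 3 [(1,15) (2,14) (5,13) (11,17) (8,24)]:
  edge (1,15)–(2,14): clear
  edge (2,14)–(5,13): clear
  edge (5,13)–(11,17): clear
  edge (11,17)–(8,24): clear
  edge (8,24)–(1,15): clear
  midpoint (14,31/2) outside
  → clear

FREE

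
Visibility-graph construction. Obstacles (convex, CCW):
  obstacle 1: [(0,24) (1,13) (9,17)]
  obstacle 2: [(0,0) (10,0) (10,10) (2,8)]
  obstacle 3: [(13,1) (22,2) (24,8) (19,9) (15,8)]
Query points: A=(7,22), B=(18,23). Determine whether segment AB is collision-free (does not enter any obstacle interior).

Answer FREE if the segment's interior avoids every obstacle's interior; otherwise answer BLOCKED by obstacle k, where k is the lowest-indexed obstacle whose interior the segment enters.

Obstacle 1 [(0,24) (1,13) (9,17)]:
  edge (0,24)–(1,13): clear
  edge (1,13)–(9,17): clear
  edge (9,17)–(0,24): clear
  midpoint (25/2,45/2) outside
  → clear
Obstacle 2 [(0,0) (10,0) (10,10) (2,8)]:
  edge (0,0)–(10,0): clear
  edge (10,0)–(10,10): clear
  edge (10,10)–(2,8): clear
  edge (2,8)–(0,0): clear
  midpoint (25/2,45/2) outside
  → clear
Obstacle 3 [(13,1) (22,2) (24,8) (19,9) (15,8)]:
  edge (13,1)–(22,2): clear
  edge (22,2)–(24,8): clear
  edge (24,8)–(19,9): clear
  edge (19,9)–(15,8): clear
  edge (15,8)–(13,1): clear
  midpoint (25/2,45/2) outside
  → clear

FREE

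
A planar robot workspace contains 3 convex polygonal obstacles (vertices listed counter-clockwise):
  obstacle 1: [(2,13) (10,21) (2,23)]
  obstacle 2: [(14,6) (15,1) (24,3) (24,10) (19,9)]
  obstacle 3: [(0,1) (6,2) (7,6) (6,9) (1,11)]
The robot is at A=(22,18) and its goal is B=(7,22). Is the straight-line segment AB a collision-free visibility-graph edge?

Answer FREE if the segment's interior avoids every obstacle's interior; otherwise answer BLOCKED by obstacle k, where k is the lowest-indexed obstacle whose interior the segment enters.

Obstacle 1 [(2,13) (10,21) (2,23)]:
  edge (2,13)–(10,21): clear
  edge (10,21)–(2,23): clear
  edge (2,23)–(2,13): clear
  midpoint (29/2,20) outside
  → clear
Obstacle 2 [(14,6) (15,1) (24,3) (24,10) (19,9)]:
  edge (14,6)–(15,1): clear
  edge (15,1)–(24,3): clear
  edge (24,3)–(24,10): clear
  edge (24,10)–(19,9): clear
  edge (19,9)–(14,6): clear
  midpoint (29/2,20) outside
  → clear
Obstacle 3 [(0,1) (6,2) (7,6) (6,9) (1,11)]:
  edge (0,1)–(6,2): clear
  edge (6,2)–(7,6): clear
  edge (7,6)–(6,9): clear
  edge (6,9)–(1,11): clear
  edge (1,11)–(0,1): clear
  midpoint (29/2,20) outside
  → clear

FREE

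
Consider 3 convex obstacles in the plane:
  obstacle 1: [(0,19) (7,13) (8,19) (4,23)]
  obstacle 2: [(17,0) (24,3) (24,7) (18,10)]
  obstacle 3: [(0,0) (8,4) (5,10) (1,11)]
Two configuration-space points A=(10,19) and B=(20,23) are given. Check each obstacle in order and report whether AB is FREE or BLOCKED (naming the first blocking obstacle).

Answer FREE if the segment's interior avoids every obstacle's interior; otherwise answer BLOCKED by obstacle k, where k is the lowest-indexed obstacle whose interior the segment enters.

FREE

Obstacle 1 [(0,19) (7,13) (8,19) (4,23)]:
  edge (0,19)–(7,13): clear
  edge (7,13)–(8,19): clear
  edge (8,19)–(4,23): clear
  edge (4,23)–(0,19): clear
  midpoint (15,21) outside
  → clear
Obstacle 2 [(17,0) (24,3) (24,7) (18,10)]:
  edge (17,0)–(24,3): clear
  edge (24,3)–(24,7): clear
  edge (24,7)–(18,10): clear
  edge (18,10)–(17,0): clear
  midpoint (15,21) outside
  → clear
Obstacle 3 [(0,0) (8,4) (5,10) (1,11)]:
  edge (0,0)–(8,4): clear
  edge (8,4)–(5,10): clear
  edge (5,10)–(1,11): clear
  edge (1,11)–(0,0): clear
  midpoint (15,21) outside
  → clear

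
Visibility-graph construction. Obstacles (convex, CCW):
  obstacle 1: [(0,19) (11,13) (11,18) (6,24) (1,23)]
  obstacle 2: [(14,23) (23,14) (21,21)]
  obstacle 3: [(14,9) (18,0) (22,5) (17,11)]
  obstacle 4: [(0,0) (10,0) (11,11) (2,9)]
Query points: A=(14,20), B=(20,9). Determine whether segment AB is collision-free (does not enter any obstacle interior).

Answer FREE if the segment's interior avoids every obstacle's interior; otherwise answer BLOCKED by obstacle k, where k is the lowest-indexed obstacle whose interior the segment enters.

FREE

Obstacle 1 [(0,19) (11,13) (11,18) (6,24) (1,23)]:
  edge (0,19)–(11,13): clear
  edge (11,13)–(11,18): clear
  edge (11,18)–(6,24): clear
  edge (6,24)–(1,23): clear
  edge (1,23)–(0,19): clear
  midpoint (17,29/2) outside
  → clear
Obstacle 2 [(14,23) (23,14) (21,21)]:
  edge (14,23)–(23,14): clear
  edge (23,14)–(21,21): clear
  edge (21,21)–(14,23): clear
  midpoint (17,29/2) outside
  → clear
Obstacle 3 [(14,9) (18,0) (22,5) (17,11)]:
  edge (14,9)–(18,0): clear
  edge (18,0)–(22,5): clear
  edge (22,5)–(17,11): clear
  edge (17,11)–(14,9): clear
  midpoint (17,29/2) outside
  → clear
Obstacle 4 [(0,0) (10,0) (11,11) (2,9)]:
  edge (0,0)–(10,0): clear
  edge (10,0)–(11,11): clear
  edge (11,11)–(2,9): clear
  edge (2,9)–(0,0): clear
  midpoint (17,29/2) outside
  → clear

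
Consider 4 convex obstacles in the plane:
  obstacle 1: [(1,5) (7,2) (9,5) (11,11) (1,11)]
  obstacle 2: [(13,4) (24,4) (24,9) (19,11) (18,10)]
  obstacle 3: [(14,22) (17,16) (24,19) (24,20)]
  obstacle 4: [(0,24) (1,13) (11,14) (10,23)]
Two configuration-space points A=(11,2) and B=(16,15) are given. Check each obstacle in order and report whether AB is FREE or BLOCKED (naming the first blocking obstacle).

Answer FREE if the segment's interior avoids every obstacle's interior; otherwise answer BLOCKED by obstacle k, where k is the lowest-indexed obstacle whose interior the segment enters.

Obstacle 1 [(1,5) (7,2) (9,5) (11,11) (1,11)]:
  edge (1,5)–(7,2): clear
  edge (7,2)–(9,5): clear
  edge (9,5)–(11,11): clear
  edge (11,11)–(1,11): clear
  edge (1,11)–(1,5): clear
  midpoint (27/2,17/2) outside
  → clear
Obstacle 2 [(13,4) (24,4) (24,9) (19,11) (18,10)]:
  edge (13,4)–(24,4): clear
  edge (24,4)–(24,9): clear
  edge (24,9)–(19,11): clear
  edge (19,11)–(18,10): clear
  edge (18,10)–(13,4): clear
  midpoint (27/2,17/2) outside
  → clear
Obstacle 3 [(14,22) (17,16) (24,19) (24,20)]:
  edge (14,22)–(17,16): clear
  edge (17,16)–(24,19): clear
  edge (24,19)–(24,20): clear
  edge (24,20)–(14,22): clear
  midpoint (27/2,17/2) outside
  → clear
Obstacle 4 [(0,24) (1,13) (11,14) (10,23)]:
  edge (0,24)–(1,13): clear
  edge (1,13)–(11,14): clear
  edge (11,14)–(10,23): clear
  edge (10,23)–(0,24): clear
  midpoint (27/2,17/2) outside
  → clear

FREE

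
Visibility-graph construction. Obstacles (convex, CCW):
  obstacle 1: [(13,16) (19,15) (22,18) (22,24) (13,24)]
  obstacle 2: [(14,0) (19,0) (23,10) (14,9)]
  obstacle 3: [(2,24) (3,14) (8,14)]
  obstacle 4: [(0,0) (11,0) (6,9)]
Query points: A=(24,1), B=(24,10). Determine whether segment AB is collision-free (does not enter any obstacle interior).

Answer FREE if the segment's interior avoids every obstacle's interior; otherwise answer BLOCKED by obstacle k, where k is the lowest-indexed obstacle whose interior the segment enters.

Obstacle 1 [(13,16) (19,15) (22,18) (22,24) (13,24)]:
  edge (13,16)–(19,15): clear
  edge (19,15)–(22,18): clear
  edge (22,18)–(22,24): clear
  edge (22,24)–(13,24): clear
  edge (13,24)–(13,16): clear
  midpoint (24,11/2) outside
  → clear
Obstacle 2 [(14,0) (19,0) (23,10) (14,9)]:
  edge (14,0)–(19,0): clear
  edge (19,0)–(23,10): clear
  edge (23,10)–(14,9): clear
  edge (14,9)–(14,0): clear
  midpoint (24,11/2) outside
  → clear
Obstacle 3 [(2,24) (3,14) (8,14)]:
  edge (2,24)–(3,14): clear
  edge (3,14)–(8,14): clear
  edge (8,14)–(2,24): clear
  midpoint (24,11/2) outside
  → clear
Obstacle 4 [(0,0) (11,0) (6,9)]:
  edge (0,0)–(11,0): clear
  edge (11,0)–(6,9): clear
  edge (6,9)–(0,0): clear
  midpoint (24,11/2) outside
  → clear

FREE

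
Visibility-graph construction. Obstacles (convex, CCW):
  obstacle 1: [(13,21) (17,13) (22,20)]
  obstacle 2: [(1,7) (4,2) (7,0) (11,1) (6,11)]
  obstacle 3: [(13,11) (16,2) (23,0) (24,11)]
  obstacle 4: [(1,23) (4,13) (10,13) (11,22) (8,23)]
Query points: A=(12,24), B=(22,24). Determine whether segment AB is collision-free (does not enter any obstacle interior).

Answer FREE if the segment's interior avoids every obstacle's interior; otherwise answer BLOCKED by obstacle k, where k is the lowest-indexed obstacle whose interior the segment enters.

FREE

Obstacle 1 [(13,21) (17,13) (22,20)]:
  edge (13,21)–(17,13): clear
  edge (17,13)–(22,20): clear
  edge (22,20)–(13,21): clear
  midpoint (17,24) outside
  → clear
Obstacle 2 [(1,7) (4,2) (7,0) (11,1) (6,11)]:
  edge (1,7)–(4,2): clear
  edge (4,2)–(7,0): clear
  edge (7,0)–(11,1): clear
  edge (11,1)–(6,11): clear
  edge (6,11)–(1,7): clear
  midpoint (17,24) outside
  → clear
Obstacle 3 [(13,11) (16,2) (23,0) (24,11)]:
  edge (13,11)–(16,2): clear
  edge (16,2)–(23,0): clear
  edge (23,0)–(24,11): clear
  edge (24,11)–(13,11): clear
  midpoint (17,24) outside
  → clear
Obstacle 4 [(1,23) (4,13) (10,13) (11,22) (8,23)]:
  edge (1,23)–(4,13): clear
  edge (4,13)–(10,13): clear
  edge (10,13)–(11,22): clear
  edge (11,22)–(8,23): clear
  edge (8,23)–(1,23): clear
  midpoint (17,24) outside
  → clear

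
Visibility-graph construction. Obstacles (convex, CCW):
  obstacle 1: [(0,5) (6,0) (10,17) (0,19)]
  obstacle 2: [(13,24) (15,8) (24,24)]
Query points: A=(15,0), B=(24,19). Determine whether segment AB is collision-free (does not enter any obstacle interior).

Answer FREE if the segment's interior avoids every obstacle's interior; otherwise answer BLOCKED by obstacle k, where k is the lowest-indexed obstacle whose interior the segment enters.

FREE

Obstacle 1 [(0,5) (6,0) (10,17) (0,19)]:
  edge (0,5)–(6,0): clear
  edge (6,0)–(10,17): clear
  edge (10,17)–(0,19): clear
  edge (0,19)–(0,5): clear
  midpoint (39/2,19/2) outside
  → clear
Obstacle 2 [(13,24) (15,8) (24,24)]:
  edge (13,24)–(15,8): clear
  edge (15,8)–(24,24): clear
  edge (24,24)–(13,24): clear
  midpoint (39/2,19/2) outside
  → clear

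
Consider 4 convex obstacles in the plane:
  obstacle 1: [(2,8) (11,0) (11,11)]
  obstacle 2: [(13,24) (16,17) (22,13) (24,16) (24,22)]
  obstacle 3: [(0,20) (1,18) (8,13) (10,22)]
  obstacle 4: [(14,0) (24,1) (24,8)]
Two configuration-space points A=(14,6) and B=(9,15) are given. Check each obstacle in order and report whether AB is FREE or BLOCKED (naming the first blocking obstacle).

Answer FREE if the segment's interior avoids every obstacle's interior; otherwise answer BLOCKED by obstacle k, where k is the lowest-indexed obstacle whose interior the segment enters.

Obstacle 1 [(2,8) (11,0) (11,11)]:
  edge (2,8)–(11,0): clear
  edge (11,0)–(11,11): clear
  edge (11,11)–(2,8): clear
  midpoint (23/2,21/2) outside
  → clear
Obstacle 2 [(13,24) (16,17) (22,13) (24,16) (24,22)]:
  edge (13,24)–(16,17): clear
  edge (16,17)–(22,13): clear
  edge (22,13)–(24,16): clear
  edge (24,16)–(24,22): clear
  edge (24,22)–(13,24): clear
  midpoint (23/2,21/2) outside
  → clear
Obstacle 3 [(0,20) (1,18) (8,13) (10,22)]:
  edge (0,20)–(1,18): clear
  edge (1,18)–(8,13): clear
  edge (8,13)–(10,22): clear
  edge (10,22)–(0,20): clear
  midpoint (23/2,21/2) outside
  → clear
Obstacle 4 [(14,0) (24,1) (24,8)]:
  edge (14,0)–(24,1): clear
  edge (24,1)–(24,8): clear
  edge (24,8)–(14,0): clear
  midpoint (23/2,21/2) outside
  → clear

FREE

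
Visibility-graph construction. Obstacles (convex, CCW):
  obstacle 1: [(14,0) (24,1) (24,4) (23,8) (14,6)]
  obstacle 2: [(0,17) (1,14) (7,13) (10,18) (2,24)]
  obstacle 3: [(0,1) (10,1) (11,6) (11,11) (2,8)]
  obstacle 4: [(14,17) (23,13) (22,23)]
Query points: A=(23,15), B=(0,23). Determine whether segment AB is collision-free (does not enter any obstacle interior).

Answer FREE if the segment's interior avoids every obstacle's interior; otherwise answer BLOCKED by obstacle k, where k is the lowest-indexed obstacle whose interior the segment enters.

Obstacle 1 [(14,0) (24,1) (24,4) (23,8) (14,6)]:
  edge (14,0)–(24,1): clear
  edge (24,1)–(24,4): clear
  edge (24,4)–(23,8): clear
  edge (23,8)–(14,6): clear
  edge (14,6)–(14,0): clear
  midpoint (23/2,19) outside
  → clear
Obstacle 2 [(0,17) (1,14) (7,13) (10,18) (2,24)]:
  edge (0,17)–(1,14): clear
  edge (1,14)–(7,13): clear
  edge (7,13)–(10,18): clear
  edge (10,18)–(2,24): crosses AB
  edge (2,24)–(0,17): crosses AB
  → BLOCKED
Obstacle 3 [(0,1) (10,1) (11,6) (11,11) (2,8)]:
  edge (0,1)–(10,1): clear
  edge (10,1)–(11,6): clear
  edge (11,6)–(11,11): clear
  edge (11,11)–(2,8): clear
  edge (2,8)–(0,1): clear
  midpoint (23/2,19) outside
  → clear
Obstacle 4 [(14,17) (23,13) (22,23)]:
  edge (14,17)–(23,13): clear
  edge (23,13)–(22,23): crosses AB
  edge (22,23)–(14,17): crosses AB
  → BLOCKED

BLOCKED by obstacle 2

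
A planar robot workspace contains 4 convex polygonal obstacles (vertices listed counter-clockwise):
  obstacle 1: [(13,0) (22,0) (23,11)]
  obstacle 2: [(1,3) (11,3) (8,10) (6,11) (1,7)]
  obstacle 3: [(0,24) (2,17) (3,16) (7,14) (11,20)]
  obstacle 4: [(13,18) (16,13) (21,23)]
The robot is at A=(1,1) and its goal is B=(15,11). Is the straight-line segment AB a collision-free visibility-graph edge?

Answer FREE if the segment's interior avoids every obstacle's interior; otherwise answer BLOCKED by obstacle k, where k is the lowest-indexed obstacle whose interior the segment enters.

BLOCKED by obstacle 2

Obstacle 1 [(13,0) (22,0) (23,11)]:
  edge (13,0)–(22,0): clear
  edge (22,0)–(23,11): clear
  edge (23,11)–(13,0): clear
  midpoint (8,6) outside
  → clear
Obstacle 2 [(1,3) (11,3) (8,10) (6,11) (1,7)]:
  edge (1,3)–(11,3): crosses AB
  edge (11,3)–(8,10): crosses AB
  edge (8,10)–(6,11): clear
  edge (6,11)–(1,7): clear
  edge (1,7)–(1,3): clear
  → BLOCKED
Obstacle 3 [(0,24) (2,17) (3,16) (7,14) (11,20)]:
  edge (0,24)–(2,17): clear
  edge (2,17)–(3,16): clear
  edge (3,16)–(7,14): clear
  edge (7,14)–(11,20): clear
  edge (11,20)–(0,24): clear
  midpoint (8,6) outside
  → clear
Obstacle 4 [(13,18) (16,13) (21,23)]:
  edge (13,18)–(16,13): clear
  edge (16,13)–(21,23): clear
  edge (21,23)–(13,18): clear
  midpoint (8,6) outside
  → clear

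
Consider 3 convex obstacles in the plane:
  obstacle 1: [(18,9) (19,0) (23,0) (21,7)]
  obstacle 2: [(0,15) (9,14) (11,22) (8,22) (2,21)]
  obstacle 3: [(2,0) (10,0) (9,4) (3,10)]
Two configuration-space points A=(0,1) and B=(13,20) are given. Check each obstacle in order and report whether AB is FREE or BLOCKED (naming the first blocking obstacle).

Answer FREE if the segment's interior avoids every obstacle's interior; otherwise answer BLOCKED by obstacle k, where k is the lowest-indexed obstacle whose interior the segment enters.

Obstacle 1 [(18,9) (19,0) (23,0) (21,7)]:
  edge (18,9)–(19,0): clear
  edge (19,0)–(23,0): clear
  edge (23,0)–(21,7): clear
  edge (21,7)–(18,9): clear
  midpoint (13/2,21/2) outside
  → clear
Obstacle 2 [(0,15) (9,14) (11,22) (8,22) (2,21)]:
  edge (0,15)–(9,14): crosses AB
  edge (9,14)–(11,22): crosses AB
  edge (11,22)–(8,22): clear
  edge (8,22)–(2,21): clear
  edge (2,21)–(0,15): clear
  → BLOCKED
Obstacle 3 [(2,0) (10,0) (9,4) (3,10)]:
  edge (2,0)–(10,0): clear
  edge (10,0)–(9,4): clear
  edge (9,4)–(3,10): crosses AB
  edge (3,10)–(2,0): crosses AB
  → BLOCKED

BLOCKED by obstacle 2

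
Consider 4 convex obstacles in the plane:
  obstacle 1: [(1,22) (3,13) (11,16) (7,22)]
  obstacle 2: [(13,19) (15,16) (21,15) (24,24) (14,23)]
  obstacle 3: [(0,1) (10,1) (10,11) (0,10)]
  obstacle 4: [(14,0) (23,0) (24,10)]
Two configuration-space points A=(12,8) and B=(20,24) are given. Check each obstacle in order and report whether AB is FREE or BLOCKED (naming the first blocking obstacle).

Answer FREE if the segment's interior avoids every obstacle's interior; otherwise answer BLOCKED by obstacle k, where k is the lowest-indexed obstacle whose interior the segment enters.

Obstacle 1 [(1,22) (3,13) (11,16) (7,22)]:
  edge (1,22)–(3,13): clear
  edge (3,13)–(11,16): clear
  edge (11,16)–(7,22): clear
  edge (7,22)–(1,22): clear
  midpoint (16,16) outside
  → clear
Obstacle 2 [(13,19) (15,16) (21,15) (24,24) (14,23)]:
  edge (13,19)–(15,16): clear
  edge (15,16)–(21,15): crosses AB
  edge (21,15)–(24,24): clear
  edge (24,24)–(14,23): crosses AB
  edge (14,23)–(13,19): clear
  → BLOCKED
Obstacle 3 [(0,1) (10,1) (10,11) (0,10)]:
  edge (0,1)–(10,1): clear
  edge (10,1)–(10,11): clear
  edge (10,11)–(0,10): clear
  edge (0,10)–(0,1): clear
  midpoint (16,16) outside
  → clear
Obstacle 4 [(14,0) (23,0) (24,10)]:
  edge (14,0)–(23,0): clear
  edge (23,0)–(24,10): clear
  edge (24,10)–(14,0): clear
  midpoint (16,16) outside
  → clear

BLOCKED by obstacle 2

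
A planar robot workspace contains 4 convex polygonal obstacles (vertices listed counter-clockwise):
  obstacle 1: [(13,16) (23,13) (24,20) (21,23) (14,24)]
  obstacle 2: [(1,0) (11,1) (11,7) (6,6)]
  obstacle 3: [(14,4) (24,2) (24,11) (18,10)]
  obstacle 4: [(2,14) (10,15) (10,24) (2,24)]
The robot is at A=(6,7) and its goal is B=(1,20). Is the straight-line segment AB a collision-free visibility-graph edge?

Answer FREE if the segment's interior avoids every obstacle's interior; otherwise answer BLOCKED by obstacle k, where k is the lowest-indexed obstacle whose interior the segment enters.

BLOCKED by obstacle 4

Obstacle 1 [(13,16) (23,13) (24,20) (21,23) (14,24)]:
  edge (13,16)–(23,13): clear
  edge (23,13)–(24,20): clear
  edge (24,20)–(21,23): clear
  edge (21,23)–(14,24): clear
  edge (14,24)–(13,16): clear
  midpoint (7/2,27/2) outside
  → clear
Obstacle 2 [(1,0) (11,1) (11,7) (6,6)]:
  edge (1,0)–(11,1): clear
  edge (11,1)–(11,7): clear
  edge (11,7)–(6,6): clear
  edge (6,6)–(1,0): clear
  midpoint (7/2,27/2) outside
  → clear
Obstacle 3 [(14,4) (24,2) (24,11) (18,10)]:
  edge (14,4)–(24,2): clear
  edge (24,2)–(24,11): clear
  edge (24,11)–(18,10): clear
  edge (18,10)–(14,4): clear
  midpoint (7/2,27/2) outside
  → clear
Obstacle 4 [(2,14) (10,15) (10,24) (2,24)]:
  edge (2,14)–(10,15): crosses AB
  edge (10,15)–(10,24): clear
  edge (10,24)–(2,24): clear
  edge (2,24)–(2,14): crosses AB
  → BLOCKED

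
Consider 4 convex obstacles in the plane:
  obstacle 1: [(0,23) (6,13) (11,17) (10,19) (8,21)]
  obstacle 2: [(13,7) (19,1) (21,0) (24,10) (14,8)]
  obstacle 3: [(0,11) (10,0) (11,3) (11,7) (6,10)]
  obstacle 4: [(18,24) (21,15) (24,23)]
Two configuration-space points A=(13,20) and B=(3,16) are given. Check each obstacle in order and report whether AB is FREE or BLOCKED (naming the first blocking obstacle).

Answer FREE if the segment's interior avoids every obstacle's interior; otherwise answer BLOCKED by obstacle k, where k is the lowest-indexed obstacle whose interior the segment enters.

BLOCKED by obstacle 1

Obstacle 1 [(0,23) (6,13) (11,17) (10,19) (8,21)]:
  edge (0,23)–(6,13): crosses AB
  edge (6,13)–(11,17): clear
  edge (11,17)–(10,19): crosses AB
  edge (10,19)–(8,21): clear
  edge (8,21)–(0,23): clear
  → BLOCKED
Obstacle 2 [(13,7) (19,1) (21,0) (24,10) (14,8)]:
  edge (13,7)–(19,1): clear
  edge (19,1)–(21,0): clear
  edge (21,0)–(24,10): clear
  edge (24,10)–(14,8): clear
  edge (14,8)–(13,7): clear
  midpoint (8,18) outside
  → clear
Obstacle 3 [(0,11) (10,0) (11,3) (11,7) (6,10)]:
  edge (0,11)–(10,0): clear
  edge (10,0)–(11,3): clear
  edge (11,3)–(11,7): clear
  edge (11,7)–(6,10): clear
  edge (6,10)–(0,11): clear
  midpoint (8,18) outside
  → clear
Obstacle 4 [(18,24) (21,15) (24,23)]:
  edge (18,24)–(21,15): clear
  edge (21,15)–(24,23): clear
  edge (24,23)–(18,24): clear
  midpoint (8,18) outside
  → clear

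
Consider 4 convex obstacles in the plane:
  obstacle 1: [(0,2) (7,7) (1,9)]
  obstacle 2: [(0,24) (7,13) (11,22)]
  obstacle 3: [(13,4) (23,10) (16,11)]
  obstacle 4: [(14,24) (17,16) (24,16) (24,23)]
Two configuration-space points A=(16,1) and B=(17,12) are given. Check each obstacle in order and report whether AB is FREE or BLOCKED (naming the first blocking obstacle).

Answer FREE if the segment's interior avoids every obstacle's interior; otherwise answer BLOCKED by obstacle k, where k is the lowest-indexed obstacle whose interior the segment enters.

BLOCKED by obstacle 3

Obstacle 1 [(0,2) (7,7) (1,9)]:
  edge (0,2)–(7,7): clear
  edge (7,7)–(1,9): clear
  edge (1,9)–(0,2): clear
  midpoint (33/2,13/2) outside
  → clear
Obstacle 2 [(0,24) (7,13) (11,22)]:
  edge (0,24)–(7,13): clear
  edge (7,13)–(11,22): clear
  edge (11,22)–(0,24): clear
  midpoint (33/2,13/2) outside
  → clear
Obstacle 3 [(13,4) (23,10) (16,11)]:
  edge (13,4)–(23,10): crosses AB
  edge (23,10)–(16,11): crosses AB
  edge (16,11)–(13,4): clear
  → BLOCKED
Obstacle 4 [(14,24) (17,16) (24,16) (24,23)]:
  edge (14,24)–(17,16): clear
  edge (17,16)–(24,16): clear
  edge (24,16)–(24,23): clear
  edge (24,23)–(14,24): clear
  midpoint (33/2,13/2) outside
  → clear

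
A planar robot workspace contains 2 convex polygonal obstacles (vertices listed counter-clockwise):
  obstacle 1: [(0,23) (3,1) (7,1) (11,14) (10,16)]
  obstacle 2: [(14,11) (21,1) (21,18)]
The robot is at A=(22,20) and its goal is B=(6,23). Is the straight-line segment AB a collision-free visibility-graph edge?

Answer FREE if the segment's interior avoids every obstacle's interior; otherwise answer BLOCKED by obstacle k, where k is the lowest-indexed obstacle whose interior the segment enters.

Obstacle 1 [(0,23) (3,1) (7,1) (11,14) (10,16)]:
  edge (0,23)–(3,1): clear
  edge (3,1)–(7,1): clear
  edge (7,1)–(11,14): clear
  edge (11,14)–(10,16): clear
  edge (10,16)–(0,23): clear
  midpoint (14,43/2) outside
  → clear
Obstacle 2 [(14,11) (21,1) (21,18)]:
  edge (14,11)–(21,1): clear
  edge (21,1)–(21,18): clear
  edge (21,18)–(14,11): clear
  midpoint (14,43/2) outside
  → clear

FREE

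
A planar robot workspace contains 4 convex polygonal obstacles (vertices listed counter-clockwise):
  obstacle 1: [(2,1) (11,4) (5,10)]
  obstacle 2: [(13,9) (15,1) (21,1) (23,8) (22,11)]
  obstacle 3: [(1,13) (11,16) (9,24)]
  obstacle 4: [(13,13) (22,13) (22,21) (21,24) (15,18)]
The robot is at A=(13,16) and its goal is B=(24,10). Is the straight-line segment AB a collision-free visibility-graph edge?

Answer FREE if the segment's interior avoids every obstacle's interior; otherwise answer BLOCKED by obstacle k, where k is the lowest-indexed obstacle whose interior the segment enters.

BLOCKED by obstacle 4

Obstacle 1 [(2,1) (11,4) (5,10)]:
  edge (2,1)–(11,4): clear
  edge (11,4)–(5,10): clear
  edge (5,10)–(2,1): clear
  midpoint (37/2,13) outside
  → clear
Obstacle 2 [(13,9) (15,1) (21,1) (23,8) (22,11)]:
  edge (13,9)–(15,1): clear
  edge (15,1)–(21,1): clear
  edge (21,1)–(23,8): clear
  edge (23,8)–(22,11): clear
  edge (22,11)–(13,9): clear
  midpoint (37/2,13) outside
  → clear
Obstacle 3 [(1,13) (11,16) (9,24)]:
  edge (1,13)–(11,16): clear
  edge (11,16)–(9,24): clear
  edge (9,24)–(1,13): clear
  midpoint (37/2,13) outside
  → clear
Obstacle 4 [(13,13) (22,13) (22,21) (21,24) (15,18)]:
  edge (13,13)–(22,13): crosses AB
  edge (22,13)–(22,21): clear
  edge (22,21)–(21,24): clear
  edge (21,24)–(15,18): clear
  edge (15,18)–(13,13): crosses AB
  → BLOCKED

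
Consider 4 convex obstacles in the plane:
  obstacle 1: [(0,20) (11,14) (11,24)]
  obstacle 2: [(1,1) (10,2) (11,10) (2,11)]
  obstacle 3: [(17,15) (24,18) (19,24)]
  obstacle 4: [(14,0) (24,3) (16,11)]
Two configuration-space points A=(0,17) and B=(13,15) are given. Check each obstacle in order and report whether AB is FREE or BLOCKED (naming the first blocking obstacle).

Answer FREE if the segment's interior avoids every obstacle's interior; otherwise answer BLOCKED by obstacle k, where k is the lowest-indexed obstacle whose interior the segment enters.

BLOCKED by obstacle 1

Obstacle 1 [(0,20) (11,14) (11,24)]:
  edge (0,20)–(11,14): crosses AB
  edge (11,14)–(11,24): crosses AB
  edge (11,24)–(0,20): clear
  → BLOCKED
Obstacle 2 [(1,1) (10,2) (11,10) (2,11)]:
  edge (1,1)–(10,2): clear
  edge (10,2)–(11,10): clear
  edge (11,10)–(2,11): clear
  edge (2,11)–(1,1): clear
  midpoint (13/2,16) outside
  → clear
Obstacle 3 [(17,15) (24,18) (19,24)]:
  edge (17,15)–(24,18): clear
  edge (24,18)–(19,24): clear
  edge (19,24)–(17,15): clear
  midpoint (13/2,16) outside
  → clear
Obstacle 4 [(14,0) (24,3) (16,11)]:
  edge (14,0)–(24,3): clear
  edge (24,3)–(16,11): clear
  edge (16,11)–(14,0): clear
  midpoint (13/2,16) outside
  → clear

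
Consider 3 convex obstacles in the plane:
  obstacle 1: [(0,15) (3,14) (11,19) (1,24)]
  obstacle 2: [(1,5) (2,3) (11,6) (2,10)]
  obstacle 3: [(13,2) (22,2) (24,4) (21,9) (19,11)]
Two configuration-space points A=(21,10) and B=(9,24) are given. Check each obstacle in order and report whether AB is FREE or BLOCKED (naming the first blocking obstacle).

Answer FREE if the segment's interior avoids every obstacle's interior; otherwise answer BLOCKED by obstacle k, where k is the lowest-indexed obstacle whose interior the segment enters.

FREE

Obstacle 1 [(0,15) (3,14) (11,19) (1,24)]:
  edge (0,15)–(3,14): clear
  edge (3,14)–(11,19): clear
  edge (11,19)–(1,24): clear
  edge (1,24)–(0,15): clear
  midpoint (15,17) outside
  → clear
Obstacle 2 [(1,5) (2,3) (11,6) (2,10)]:
  edge (1,5)–(2,3): clear
  edge (2,3)–(11,6): clear
  edge (11,6)–(2,10): clear
  edge (2,10)–(1,5): clear
  midpoint (15,17) outside
  → clear
Obstacle 3 [(13,2) (22,2) (24,4) (21,9) (19,11)]:
  edge (13,2)–(22,2): clear
  edge (22,2)–(24,4): clear
  edge (24,4)–(21,9): clear
  edge (21,9)–(19,11): clear
  edge (19,11)–(13,2): clear
  midpoint (15,17) outside
  → clear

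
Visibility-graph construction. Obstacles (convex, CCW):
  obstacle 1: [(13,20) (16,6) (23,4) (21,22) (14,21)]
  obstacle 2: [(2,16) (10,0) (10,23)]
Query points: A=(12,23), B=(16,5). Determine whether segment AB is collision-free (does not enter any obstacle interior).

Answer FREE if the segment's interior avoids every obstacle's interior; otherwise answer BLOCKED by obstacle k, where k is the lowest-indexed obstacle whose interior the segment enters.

FREE

Obstacle 1 [(13,20) (16,6) (23,4) (21,22) (14,21)]:
  edge (13,20)–(16,6): clear
  edge (16,6)–(23,4): clear
  edge (23,4)–(21,22): clear
  edge (21,22)–(14,21): clear
  edge (14,21)–(13,20): clear
  midpoint (14,14) outside
  → clear
Obstacle 2 [(2,16) (10,0) (10,23)]:
  edge (2,16)–(10,0): clear
  edge (10,0)–(10,23): clear
  edge (10,23)–(2,16): clear
  midpoint (14,14) outside
  → clear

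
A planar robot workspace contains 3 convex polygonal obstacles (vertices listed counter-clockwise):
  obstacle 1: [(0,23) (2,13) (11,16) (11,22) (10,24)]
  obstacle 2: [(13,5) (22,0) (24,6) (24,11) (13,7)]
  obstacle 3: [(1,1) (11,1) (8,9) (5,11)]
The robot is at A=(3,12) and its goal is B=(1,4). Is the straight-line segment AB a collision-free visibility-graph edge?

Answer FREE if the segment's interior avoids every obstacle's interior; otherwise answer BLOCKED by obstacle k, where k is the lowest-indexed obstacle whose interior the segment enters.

FREE

Obstacle 1 [(0,23) (2,13) (11,16) (11,22) (10,24)]:
  edge (0,23)–(2,13): clear
  edge (2,13)–(11,16): clear
  edge (11,16)–(11,22): clear
  edge (11,22)–(10,24): clear
  edge (10,24)–(0,23): clear
  midpoint (2,8) outside
  → clear
Obstacle 2 [(13,5) (22,0) (24,6) (24,11) (13,7)]:
  edge (13,5)–(22,0): clear
  edge (22,0)–(24,6): clear
  edge (24,6)–(24,11): clear
  edge (24,11)–(13,7): clear
  edge (13,7)–(13,5): clear
  midpoint (2,8) outside
  → clear
Obstacle 3 [(1,1) (11,1) (8,9) (5,11)]:
  edge (1,1)–(11,1): clear
  edge (11,1)–(8,9): clear
  edge (8,9)–(5,11): clear
  edge (5,11)–(1,1): clear
  midpoint (2,8) outside
  → clear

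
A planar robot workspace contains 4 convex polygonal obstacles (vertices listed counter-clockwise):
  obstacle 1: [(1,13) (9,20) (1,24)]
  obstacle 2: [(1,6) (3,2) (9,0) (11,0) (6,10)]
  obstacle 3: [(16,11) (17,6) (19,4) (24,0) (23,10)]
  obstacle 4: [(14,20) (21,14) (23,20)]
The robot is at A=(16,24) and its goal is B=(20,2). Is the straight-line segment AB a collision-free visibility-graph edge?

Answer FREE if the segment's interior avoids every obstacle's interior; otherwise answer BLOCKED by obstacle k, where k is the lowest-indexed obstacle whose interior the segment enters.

Obstacle 1 [(1,13) (9,20) (1,24)]:
  edge (1,13)–(9,20): clear
  edge (9,20)–(1,24): clear
  edge (1,24)–(1,13): clear
  midpoint (18,13) outside
  → clear
Obstacle 2 [(1,6) (3,2) (9,0) (11,0) (6,10)]:
  edge (1,6)–(3,2): clear
  edge (3,2)–(9,0): clear
  edge (9,0)–(11,0): clear
  edge (11,0)–(6,10): clear
  edge (6,10)–(1,6): clear
  midpoint (18,13) outside
  → clear
Obstacle 3 [(16,11) (17,6) (19,4) (24,0) (23,10)]:
  edge (16,11)–(17,6): clear
  edge (17,6)–(19,4): clear
  edge (19,4)–(24,0): crosses AB
  edge (24,0)–(23,10): clear
  edge (23,10)–(16,11): crosses AB
  → BLOCKED
Obstacle 4 [(14,20) (21,14) (23,20)]:
  edge (14,20)–(21,14): crosses AB
  edge (21,14)–(23,20): clear
  edge (23,20)–(14,20): crosses AB
  → BLOCKED

BLOCKED by obstacle 3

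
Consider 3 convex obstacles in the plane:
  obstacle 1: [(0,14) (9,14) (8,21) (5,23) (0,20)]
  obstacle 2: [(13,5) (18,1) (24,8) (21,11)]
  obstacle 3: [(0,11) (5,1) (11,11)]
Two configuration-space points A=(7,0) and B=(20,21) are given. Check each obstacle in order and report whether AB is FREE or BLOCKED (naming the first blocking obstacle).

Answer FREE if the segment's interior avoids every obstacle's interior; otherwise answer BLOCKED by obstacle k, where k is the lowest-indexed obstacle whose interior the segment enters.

Obstacle 1 [(0,14) (9,14) (8,21) (5,23) (0,20)]:
  edge (0,14)–(9,14): clear
  edge (9,14)–(8,21): clear
  edge (8,21)–(5,23): clear
  edge (5,23)–(0,20): clear
  edge (0,20)–(0,14): clear
  midpoint (27/2,21/2) outside
  → clear
Obstacle 2 [(13,5) (18,1) (24,8) (21,11)]:
  edge (13,5)–(18,1): clear
  edge (18,1)–(24,8): clear
  edge (24,8)–(21,11): clear
  edge (21,11)–(13,5): clear
  midpoint (27/2,21/2) outside
  → clear
Obstacle 3 [(0,11) (5,1) (11,11)]:
  edge (0,11)–(5,1): clear
  edge (5,1)–(11,11): clear
  edge (11,11)–(0,11): clear
  midpoint (27/2,21/2) outside
  → clear

FREE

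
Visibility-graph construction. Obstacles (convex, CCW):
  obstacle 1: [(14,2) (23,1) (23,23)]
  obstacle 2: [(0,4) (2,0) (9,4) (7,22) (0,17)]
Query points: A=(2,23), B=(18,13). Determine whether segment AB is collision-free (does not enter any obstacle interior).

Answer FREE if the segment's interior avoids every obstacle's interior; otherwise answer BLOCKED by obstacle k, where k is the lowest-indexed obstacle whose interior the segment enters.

Obstacle 1 [(14,2) (23,1) (23,23)]:
  edge (14,2)–(23,1): clear
  edge (23,1)–(23,23): clear
  edge (23,23)–(14,2): clear
  midpoint (10,18) outside
  → clear
Obstacle 2 [(0,4) (2,0) (9,4) (7,22) (0,17)]:
  edge (0,4)–(2,0): clear
  edge (2,0)–(9,4): clear
  edge (9,4)–(7,22): crosses AB
  edge (7,22)–(0,17): crosses AB
  edge (0,17)–(0,4): clear
  → BLOCKED

BLOCKED by obstacle 2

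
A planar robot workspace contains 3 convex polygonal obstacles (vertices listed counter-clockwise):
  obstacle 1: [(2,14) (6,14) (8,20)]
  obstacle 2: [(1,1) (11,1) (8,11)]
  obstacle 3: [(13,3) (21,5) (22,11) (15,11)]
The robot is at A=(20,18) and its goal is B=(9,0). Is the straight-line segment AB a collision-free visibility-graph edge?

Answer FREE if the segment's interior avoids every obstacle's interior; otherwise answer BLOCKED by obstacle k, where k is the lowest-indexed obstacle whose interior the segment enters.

Obstacle 1 [(2,14) (6,14) (8,20)]:
  edge (2,14)–(6,14): clear
  edge (6,14)–(8,20): clear
  edge (8,20)–(2,14): clear
  midpoint (29/2,9) outside
  → clear
Obstacle 2 [(1,1) (11,1) (8,11)]:
  edge (1,1)–(11,1): crosses AB
  edge (11,1)–(8,11): crosses AB
  edge (8,11)–(1,1): clear
  → BLOCKED
Obstacle 3 [(13,3) (21,5) (22,11) (15,11)]:
  edge (13,3)–(21,5): clear
  edge (21,5)–(22,11): clear
  edge (22,11)–(15,11): crosses AB
  edge (15,11)–(13,3): crosses AB
  → BLOCKED

BLOCKED by obstacle 2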